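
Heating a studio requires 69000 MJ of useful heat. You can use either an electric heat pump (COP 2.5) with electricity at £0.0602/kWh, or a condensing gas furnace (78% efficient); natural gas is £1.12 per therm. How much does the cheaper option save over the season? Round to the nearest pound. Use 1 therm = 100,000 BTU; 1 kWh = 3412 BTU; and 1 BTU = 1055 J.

Heat load = 69000 MJ = 69,000,000,000 J / 1055 = 65,402,844 BTU
Gas: input = 65,402,844 / 0.78 = 83,849,799 BTU = 838.5 therm → 838.5 × £1.12 = £939.12
Heat pump: 65,402,844 BTU / 3412 = 19,170 kWh heat; / 2.5 = 7,667 kWh in → × £0.0602 = £461.58
Difference = |£939.12 − £461.58| = £477.54 ≈ £478

£478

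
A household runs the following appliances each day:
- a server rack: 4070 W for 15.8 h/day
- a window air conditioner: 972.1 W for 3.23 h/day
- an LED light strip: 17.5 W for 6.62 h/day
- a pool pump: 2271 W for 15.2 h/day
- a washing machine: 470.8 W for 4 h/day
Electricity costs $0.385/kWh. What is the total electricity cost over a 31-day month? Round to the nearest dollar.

server rack: 4070 W × 15.8 h × 31 d = 1,993,486 Wh = 1,993 kWh
window air conditioner: 972.1 W × 3.23 h × 31 d = 97,336 Wh = 97.34 kWh
LED light strip: 17.5 W × 6.62 h × 31 d = 3,591 Wh = 3.591 kWh
pool pump: 2271 W × 15.2 h × 31 d = 1,070,095 Wh = 1,070 kWh
washing machine: 470.8 W × 4 h × 31 d = 58,379 Wh = 58.38 kWh
Total energy = 1,993 + 97.34 + 3.591 + 1,070 + 58.38 = 3,223 kWh
Cost = 3,223 kWh × $0.385 = $1,240.81 ≈ $1241

$1241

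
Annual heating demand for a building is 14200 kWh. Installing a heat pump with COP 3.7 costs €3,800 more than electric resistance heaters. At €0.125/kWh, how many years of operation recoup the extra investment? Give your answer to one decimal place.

Resistance: 14200 kWh × €0.125 = €1,775.00/yr
Heat pump: 14200 / 3.7 = 3838 kWh in → × €0.125 = €479.73/yr
Annual savings = €1,295.27
Payback = €3,800 / €1,295.27 = 2.93 years

2.9 years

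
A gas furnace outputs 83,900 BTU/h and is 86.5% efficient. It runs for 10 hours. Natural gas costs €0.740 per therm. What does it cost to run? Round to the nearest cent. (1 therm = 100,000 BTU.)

€7.18

Heat delivered = 83,900 BTU/h × 10 h = 839,000 BTU
Gas input = 839,000 / 0.865 = 969,942 BTU
= 969,942 / 100,000 = 9.699 therm
Cost = 9.699 × €0.740/therm = €7.18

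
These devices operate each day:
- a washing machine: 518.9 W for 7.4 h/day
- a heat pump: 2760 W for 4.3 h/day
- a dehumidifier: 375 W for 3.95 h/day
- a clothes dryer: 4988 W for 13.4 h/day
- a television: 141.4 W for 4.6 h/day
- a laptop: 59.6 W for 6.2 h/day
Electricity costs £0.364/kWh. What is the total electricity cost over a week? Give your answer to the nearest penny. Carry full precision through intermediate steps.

£216.70

washing machine: 518.9 W × 7.4 h × 7 d = 26,879 Wh = 26.88 kWh
heat pump: 2760 W × 4.3 h × 7 d = 83,076 Wh = 83.08 kWh
dehumidifier: 375 W × 3.95 h × 7 d = 10,369 Wh = 10.37 kWh
clothes dryer: 4988 W × 13.4 h × 7 d = 467,874 Wh = 467.9 kWh
television: 141.4 W × 4.6 h × 7 d = 4,553 Wh = 4.553 kWh
laptop: 59.6 W × 6.2 h × 7 d = 2,587 Wh = 2.587 kWh
Total energy = 26.88 + 83.08 + 10.37 + 467.9 + 4.553 + 2.587 = 595.3 kWh
Cost = 595.3 kWh × £0.364 = £216.70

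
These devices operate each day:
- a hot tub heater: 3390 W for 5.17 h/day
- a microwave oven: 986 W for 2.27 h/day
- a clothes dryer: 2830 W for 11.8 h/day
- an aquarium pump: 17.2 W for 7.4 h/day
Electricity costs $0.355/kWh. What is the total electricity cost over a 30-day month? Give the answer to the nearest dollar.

$567

hot tub heater: 3390 W × 5.17 h × 30 d = 525,789 Wh = 525.8 kWh
microwave oven: 986 W × 2.27 h × 30 d = 67,147 Wh = 67.15 kWh
clothes dryer: 2830 W × 11.8 h × 30 d = 1,001,820 Wh = 1,002 kWh
aquarium pump: 17.2 W × 7.4 h × 30 d = 3,818 Wh = 3.818 kWh
Total energy = 525.8 + 67.15 + 1,002 + 3.818 = 1,599 kWh
Cost = 1,599 kWh × $0.355 = $567.49 ≈ $567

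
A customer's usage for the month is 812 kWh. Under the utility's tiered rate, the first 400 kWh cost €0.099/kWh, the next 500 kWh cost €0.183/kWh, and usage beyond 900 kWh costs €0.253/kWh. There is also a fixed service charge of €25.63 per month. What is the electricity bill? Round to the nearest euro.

First 400 kWh × €0.099 = €39.60
Next 412 kWh × €0.183 = €75.40
Remaining tier: 0 kWh (not reached)
Energy charge = €115.00; + service €25.63 = €140.63 ≈ €141

€141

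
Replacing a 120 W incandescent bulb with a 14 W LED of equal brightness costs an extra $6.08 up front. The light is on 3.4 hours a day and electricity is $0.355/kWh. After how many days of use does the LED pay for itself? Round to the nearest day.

48 days

Power saved = 120 − 14 = 106 W
Daily energy saved = 106 W × 3.4 h = 360.4 Wh = 0.3604 kWh
Daily savings = 0.3604 × $0.355 = $0.1279
Payback = $6.08 / $0.1279 per day = 47.52 days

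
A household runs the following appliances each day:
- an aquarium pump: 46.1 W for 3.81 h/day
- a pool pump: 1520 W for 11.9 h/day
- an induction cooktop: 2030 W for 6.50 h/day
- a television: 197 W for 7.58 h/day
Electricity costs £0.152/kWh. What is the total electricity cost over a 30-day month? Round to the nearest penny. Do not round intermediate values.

£150.26

aquarium pump: 46.1 W × 3.81 h × 30 d = 5,269 Wh = 5.269 kWh
pool pump: 1520 W × 11.9 h × 30 d = 542,640 Wh = 542.6 kWh
induction cooktop: 2030 W × 6.50 h × 30 d = 395,850 Wh = 395.9 kWh
television: 197 W × 7.58 h × 30 d = 44,798 Wh = 44.8 kWh
Total energy = 5.269 + 542.6 + 395.9 + 44.8 = 988.6 kWh
Cost = 988.6 kWh × £0.152 = £150.26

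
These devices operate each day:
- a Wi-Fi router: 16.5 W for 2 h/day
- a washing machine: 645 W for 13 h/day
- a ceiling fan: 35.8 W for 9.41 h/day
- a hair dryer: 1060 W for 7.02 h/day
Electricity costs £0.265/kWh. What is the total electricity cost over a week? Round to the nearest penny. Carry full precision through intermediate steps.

£30.04

Wi-Fi router: 16.5 W × 2 h × 7 d = 231 Wh = 0.231 kWh
washing machine: 645 W × 13 h × 7 d = 58,695 Wh = 58.7 kWh
ceiling fan: 35.8 W × 9.41 h × 7 d = 2,358 Wh = 2.358 kWh
hair dryer: 1060 W × 7.02 h × 7 d = 52,088 Wh = 52.09 kWh
Total energy = 0.231 + 58.7 + 2.358 + 52.09 = 113.4 kWh
Cost = 113.4 kWh × £0.265 = £30.04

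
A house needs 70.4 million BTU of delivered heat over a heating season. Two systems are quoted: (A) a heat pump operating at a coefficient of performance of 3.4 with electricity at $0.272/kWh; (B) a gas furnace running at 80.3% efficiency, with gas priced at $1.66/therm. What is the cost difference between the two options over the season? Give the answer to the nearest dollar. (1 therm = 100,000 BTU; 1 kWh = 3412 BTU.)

Heat load = 70.4 × 10⁶ BTU = 70,400,000 BTU
Gas: input = 70,400,000 / 0.803 = 87,671,233 BTU = 876.7 therm → 876.7 × $1.66 = $1,455.34
Heat pump: 70,400,000 BTU / 3412 = 20,630 kWh heat; / 3.4 = 6,069 kWh in → × $0.272 = $1,650.64
Difference = |$1,455.34 − $1,650.64| = $195.30 ≈ $195

$195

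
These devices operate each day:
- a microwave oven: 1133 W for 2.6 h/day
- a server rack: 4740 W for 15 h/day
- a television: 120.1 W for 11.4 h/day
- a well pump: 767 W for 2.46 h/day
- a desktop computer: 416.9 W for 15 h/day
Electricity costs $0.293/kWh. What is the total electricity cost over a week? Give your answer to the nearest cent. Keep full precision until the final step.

microwave oven: 1133 W × 2.6 h × 7 d = 20,621 Wh = 20.62 kWh
server rack: 4740 W × 15 h × 7 d = 497,700 Wh = 497.7 kWh
television: 120.1 W × 11.4 h × 7 d = 9,584 Wh = 9.584 kWh
well pump: 767 W × 2.46 h × 7 d = 13,208 Wh = 13.21 kWh
desktop computer: 416.9 W × 15 h × 7 d = 43,774 Wh = 43.77 kWh
Total energy = 20.62 + 497.7 + 9.584 + 13.21 + 43.77 = 584.9 kWh
Cost = 584.9 kWh × $0.293 = $171.37

$171.37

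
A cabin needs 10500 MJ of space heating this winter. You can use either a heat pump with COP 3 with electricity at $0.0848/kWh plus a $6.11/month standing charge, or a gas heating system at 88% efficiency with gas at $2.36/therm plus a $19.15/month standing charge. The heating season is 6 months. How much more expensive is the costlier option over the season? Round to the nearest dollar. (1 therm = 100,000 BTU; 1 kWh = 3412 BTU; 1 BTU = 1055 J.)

$263

Heat load = 10500 MJ = 10,500,000,000 J / 1055 = 9,952,607 BTU
Gas: input = 9,952,607 / 0.88 = 11,309,780 BTU = 113.1 therm → 113.1 × $2.36 = $266.91; + 6 × $19.15 standing = $381.81
Heat pump: 9,952,607 BTU / 3412 = 2,917 kWh heat; / 3 = 972.3 kWh in → × $0.0848 = $82.45; + 6 × $6.11 standing = $119.11
Difference = |$381.81 − $119.11| = $262.70 ≈ $263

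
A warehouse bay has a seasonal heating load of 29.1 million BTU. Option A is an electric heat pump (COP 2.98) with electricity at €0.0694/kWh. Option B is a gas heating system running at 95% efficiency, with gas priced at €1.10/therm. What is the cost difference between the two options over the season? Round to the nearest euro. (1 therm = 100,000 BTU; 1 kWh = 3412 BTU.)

€138

Heat load = 29.1 × 10⁶ BTU = 29,100,000 BTU
Gas: input = 29,100,000 / 0.95 = 30,631,579 BTU = 306.3 therm → 306.3 × €1.10 = €336.95
Heat pump: 29,100,000 BTU / 3412 = 8,529 kWh heat; / 2.98 = 2,862 kWh in → × €0.0694 = €198.62
Difference = |€336.95 − €198.62| = €138.33 ≈ €138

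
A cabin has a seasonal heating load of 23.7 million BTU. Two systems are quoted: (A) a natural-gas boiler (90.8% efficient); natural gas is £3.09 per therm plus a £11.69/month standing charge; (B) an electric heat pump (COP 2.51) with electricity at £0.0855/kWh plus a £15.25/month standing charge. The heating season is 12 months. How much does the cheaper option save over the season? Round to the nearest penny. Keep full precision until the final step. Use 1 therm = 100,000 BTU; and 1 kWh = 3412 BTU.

Heat load = 23.7 × 10⁶ BTU = 23,700,000 BTU
Gas: input = 23,700,000 / 0.908 = 26,101,322 BTU = 261 therm → 261 × £3.09 = £806.53; + 12 × £11.69 standing = £946.81
Heat pump: 23,700,000 BTU / 3412 = 6,946 kWh heat; / 2.51 = 2,767 kWh in → × £0.0855 = £236.61; + 12 × £15.25 standing = £419.61
Difference = |£946.81 − £419.61| = £527.20

£527.20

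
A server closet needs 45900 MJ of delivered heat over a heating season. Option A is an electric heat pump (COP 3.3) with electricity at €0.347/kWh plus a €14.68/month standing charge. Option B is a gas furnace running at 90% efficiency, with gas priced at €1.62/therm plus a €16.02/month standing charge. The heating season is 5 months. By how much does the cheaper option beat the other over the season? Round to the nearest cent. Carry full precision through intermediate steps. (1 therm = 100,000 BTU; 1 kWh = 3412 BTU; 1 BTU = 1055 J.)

€550.98

Heat load = 45900 MJ = 45,900,000,000 J / 1055 = 43,507,109 BTU
Gas: input = 43,507,109 / 0.90 = 48,341,232 BTU = 483.4 therm → 483.4 × €1.62 = €783.13; + 5 × €16.02 standing = €863.23
Heat pump: 43,507,109 BTU / 3412 = 12,750 kWh heat; / 3.3 = 3,864 kWh in → × €0.347 = €1,340.81; + 5 × €14.68 standing = €1,414.21
Difference = |€863.23 − €1,414.21| = €550.98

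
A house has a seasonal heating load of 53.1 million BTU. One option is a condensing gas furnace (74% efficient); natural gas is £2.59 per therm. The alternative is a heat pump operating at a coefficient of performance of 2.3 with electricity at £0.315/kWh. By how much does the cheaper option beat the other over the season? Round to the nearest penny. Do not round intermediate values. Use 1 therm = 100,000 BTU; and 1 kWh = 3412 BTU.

£272.92

Heat load = 53.1 × 10⁶ BTU = 53,100,000 BTU
Gas: input = 53,100,000 / 0.74 = 71,756,757 BTU = 717.6 therm → 717.6 × £2.59 = £1,858.50
Heat pump: 53,100,000 BTU / 3412 = 15,560 kWh heat; / 2.3 = 6,766 kWh in → × £0.315 = £2,131.42
Difference = |£1,858.50 − £2,131.42| = £272.92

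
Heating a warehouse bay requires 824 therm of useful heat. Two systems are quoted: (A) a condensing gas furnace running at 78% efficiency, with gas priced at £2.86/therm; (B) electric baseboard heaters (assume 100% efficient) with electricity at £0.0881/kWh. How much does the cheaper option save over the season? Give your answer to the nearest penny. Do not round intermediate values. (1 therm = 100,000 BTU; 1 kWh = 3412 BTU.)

£893.71

Heat load = 824 therm × 100,000 = 82,400,000 BTU
Gas: input = 82,400,000 / 0.78 = 105,641,026 BTU = 1,056 therm → 1,056 × £2.86 = £3,021.33
Electric: 82,400,000 BTU / 3412 = 24,150 kWh → × £0.0881 = £2,127.62
Difference = |£3,021.33 − £2,127.62| = £893.71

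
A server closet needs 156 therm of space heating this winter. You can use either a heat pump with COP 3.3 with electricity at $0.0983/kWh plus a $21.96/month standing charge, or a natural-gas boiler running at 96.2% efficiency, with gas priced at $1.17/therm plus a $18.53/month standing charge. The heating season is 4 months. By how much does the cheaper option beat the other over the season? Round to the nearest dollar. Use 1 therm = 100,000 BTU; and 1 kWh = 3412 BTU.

$40

Heat load = 156 therm × 100,000 = 15,600,000 BTU
Gas: input = 15,600,000 / 0.962 = 16,216,216 BTU = 162.2 therm → 162.2 × $1.17 = $189.73; + 4 × $18.53 standing = $263.85
Heat pump: 15,600,000 BTU / 3412 = 4,572 kWh heat; / 3.3 = 1,385 kWh in → × $0.0983 = $136.19; + 4 × $21.96 standing = $224.03
Difference = |$263.85 − $224.03| = $39.82 ≈ $40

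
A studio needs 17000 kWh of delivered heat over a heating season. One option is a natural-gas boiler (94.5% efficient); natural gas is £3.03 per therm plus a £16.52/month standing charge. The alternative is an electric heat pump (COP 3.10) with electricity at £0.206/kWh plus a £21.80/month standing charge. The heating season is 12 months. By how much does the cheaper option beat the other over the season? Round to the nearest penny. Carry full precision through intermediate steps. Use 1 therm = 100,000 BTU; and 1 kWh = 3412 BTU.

Heat load = 17000 kWh × 3412 = 58,004,000 BTU
Gas: input = 58,004,000 / 0.945 = 61,379,894 BTU = 613.8 therm → 613.8 × £3.03 = £1,859.81; + 12 × £16.52 standing = £2,058.05
Heat pump: 58,004,000 BTU / 3412 = 17,000 kWh heat; / 3.10 = 5,484 kWh in → × £0.206 = £1,129.68; + 12 × £21.80 standing = £1,391.28
Difference = |£2,058.05 − £1,391.28| = £666.77

£666.77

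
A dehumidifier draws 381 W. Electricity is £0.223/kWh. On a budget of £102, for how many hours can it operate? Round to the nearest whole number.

1201 h

Energy budget = £102 / £0.223 per kWh = 457.4 kWh = 457,399 Wh
Runtime = 457,399 Wh / 381 W = 1,201 h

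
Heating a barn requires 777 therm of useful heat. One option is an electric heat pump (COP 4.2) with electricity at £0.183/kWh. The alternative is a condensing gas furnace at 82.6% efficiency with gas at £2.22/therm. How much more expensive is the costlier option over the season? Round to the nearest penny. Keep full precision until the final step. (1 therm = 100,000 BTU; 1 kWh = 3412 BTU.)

Heat load = 777 therm × 100,000 = 77,700,000 BTU
Gas: input = 77,700,000 / 0.826 = 94,067,797 BTU = 940.7 therm → 940.7 × £2.22 = £2,088.31
Heat pump: 77,700,000 BTU / 3412 = 22,770 kWh heat; / 4.2 = 5,422 kWh in → × £0.183 = £992.23
Difference = |£2,088.31 − £992.23| = £1,096.07

£1096.07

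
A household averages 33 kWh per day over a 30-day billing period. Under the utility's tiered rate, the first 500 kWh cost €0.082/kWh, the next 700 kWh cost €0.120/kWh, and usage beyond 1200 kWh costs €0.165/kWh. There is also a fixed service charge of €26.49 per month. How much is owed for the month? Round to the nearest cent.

€126.29

Usage = 33 kWh/day × 30 days = 990 kWh
First 500 kWh × €0.082 = €41.00
Next 490 kWh × €0.120 = €58.80
Remaining tier: 0 kWh (not reached)
Energy charge = €99.80; + service €26.49 = €126.29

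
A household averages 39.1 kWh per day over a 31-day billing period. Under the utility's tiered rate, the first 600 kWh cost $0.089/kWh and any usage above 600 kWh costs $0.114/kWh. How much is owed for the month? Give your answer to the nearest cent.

Usage = 39.1 kWh/day × 31 days = 1212.1 kWh
First 600 kWh × $0.089 = $53.40
Remaining 612.1 kWh × $0.114 = $69.78
Total = $123.18

$123.18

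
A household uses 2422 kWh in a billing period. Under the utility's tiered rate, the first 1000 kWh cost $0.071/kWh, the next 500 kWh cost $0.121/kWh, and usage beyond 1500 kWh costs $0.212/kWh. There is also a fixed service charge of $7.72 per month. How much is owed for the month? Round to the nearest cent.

$334.68

First 1000 kWh × $0.071 = $71.00
Next 500 kWh × $0.121 = $60.50
Remaining 922 kWh × $0.212 = $195.46
Energy charge = $326.96; + service $7.72 = $334.68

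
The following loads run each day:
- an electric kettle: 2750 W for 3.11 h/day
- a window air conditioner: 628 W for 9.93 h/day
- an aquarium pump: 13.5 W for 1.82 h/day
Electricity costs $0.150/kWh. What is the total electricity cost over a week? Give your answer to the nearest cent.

$15.55

electric kettle: 2750 W × 3.11 h × 7 d = 59,868 Wh = 59.87 kWh
window air conditioner: 628 W × 9.93 h × 7 d = 43,652 Wh = 43.65 kWh
aquarium pump: 13.5 W × 1.82 h × 7 d = 172 Wh = 0.172 kWh
Total energy = 59.87 + 43.65 + 0.172 = 103.7 kWh
Cost = 103.7 kWh × $0.150 = $15.55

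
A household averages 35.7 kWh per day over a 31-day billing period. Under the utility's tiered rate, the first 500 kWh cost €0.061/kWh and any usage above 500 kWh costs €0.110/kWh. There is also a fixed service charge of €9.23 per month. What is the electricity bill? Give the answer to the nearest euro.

Usage = 35.7 kWh/day × 31 days = 1106.7 kWh
First 500 kWh × €0.061 = €30.50
Remaining 606.7 kWh × €0.110 = €66.74
Energy charge = €97.24; + service €9.23 = €106.47 ≈ €106

€106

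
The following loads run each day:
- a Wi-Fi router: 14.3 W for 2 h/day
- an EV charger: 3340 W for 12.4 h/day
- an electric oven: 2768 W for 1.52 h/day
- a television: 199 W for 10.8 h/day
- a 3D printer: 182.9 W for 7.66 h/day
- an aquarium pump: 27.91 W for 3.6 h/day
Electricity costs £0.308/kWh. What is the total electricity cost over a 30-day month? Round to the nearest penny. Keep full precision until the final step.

Wi-Fi router: 14.3 W × 2 h × 30 d = 858 Wh = 0.858 kWh
EV charger: 3340 W × 12.4 h × 30 d = 1,242,480 Wh = 1,242 kWh
electric oven: 2768 W × 1.52 h × 30 d = 126,221 Wh = 126.2 kWh
television: 199 W × 10.8 h × 30 d = 64,476 Wh = 64.48 kWh
3D printer: 182.9 W × 7.66 h × 30 d = 42,030 Wh = 42.03 kWh
aquarium pump: 27.91 W × 3.6 h × 30 d = 3,014 Wh = 3.014 kWh
Total energy = 0.858 + 1,242 + 126.2 + 64.48 + 42.03 + 3.014 = 1,479 kWh
Cost = 1,479 kWh × £0.308 = £455.56

£455.56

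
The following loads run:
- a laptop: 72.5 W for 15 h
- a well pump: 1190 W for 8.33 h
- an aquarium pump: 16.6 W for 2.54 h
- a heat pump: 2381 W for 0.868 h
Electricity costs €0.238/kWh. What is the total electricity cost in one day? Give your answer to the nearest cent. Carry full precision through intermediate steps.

laptop: 72.5 W × 15 h = 1,088 Wh = 1.087 kWh
well pump: 1190 W × 8.33 h = 9,913 Wh = 9.913 kWh
aquarium pump: 16.6 W × 2.54 h = 42 Wh = 0.04216 kWh
heat pump: 2381 W × 0.868 h = 2,067 Wh = 2.067 kWh
Total energy = 1.087 + 9.913 + 0.04216 + 2.067 = 13.11 kWh
Cost = 13.11 kWh × €0.238 = €3.12

€3.12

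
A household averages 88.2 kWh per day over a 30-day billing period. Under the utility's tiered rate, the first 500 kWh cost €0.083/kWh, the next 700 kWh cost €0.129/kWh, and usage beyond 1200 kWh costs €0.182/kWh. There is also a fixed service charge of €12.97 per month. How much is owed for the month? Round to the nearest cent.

€407.94

Usage = 88.2 kWh/day × 30 days = 2646 kWh
First 500 kWh × €0.083 = €41.50
Next 700 kWh × €0.129 = €90.30
Remaining 1446 kWh × €0.182 = €263.17
Energy charge = €394.97; + service €12.97 = €407.94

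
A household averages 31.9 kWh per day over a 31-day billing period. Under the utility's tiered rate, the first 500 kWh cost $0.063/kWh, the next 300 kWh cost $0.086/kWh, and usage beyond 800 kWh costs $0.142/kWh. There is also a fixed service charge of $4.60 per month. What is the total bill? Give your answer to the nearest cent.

Usage = 31.9 kWh/day × 31 days = 988.9 kWh
First 500 kWh × $0.063 = $31.50
Next 300 kWh × $0.086 = $25.80
Remaining 188.9 kWh × $0.142 = $26.82
Energy charge = $84.12; + service $4.60 = $88.72

$88.72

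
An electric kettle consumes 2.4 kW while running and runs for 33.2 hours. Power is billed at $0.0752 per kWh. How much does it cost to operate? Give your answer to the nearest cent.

$5.99

Energy = 2400 W × 33.2 h = 79,680 Wh = 79.68 kWh
Cost = 79.68 kWh × $0.0752/kWh = $5.99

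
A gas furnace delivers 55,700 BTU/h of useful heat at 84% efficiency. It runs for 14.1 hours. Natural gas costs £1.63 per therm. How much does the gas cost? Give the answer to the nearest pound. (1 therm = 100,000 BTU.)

£15

Heat delivered = 55,700 BTU/h × 14.1 h = 785,370 BTU
Gas input = 785,370 / 0.84 = 934,964 BTU
= 934,964 / 100,000 = 9.35 therm
Cost = 9.35 × £1.63/therm = £15.24 ≈ £15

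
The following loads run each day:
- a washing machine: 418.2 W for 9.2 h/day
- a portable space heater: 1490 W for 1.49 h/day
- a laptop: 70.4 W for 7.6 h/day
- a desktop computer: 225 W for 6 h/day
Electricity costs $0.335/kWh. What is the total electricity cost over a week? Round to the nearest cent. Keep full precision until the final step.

washing machine: 418.2 W × 9.2 h × 7 d = 26,932 Wh = 26.93 kWh
portable space heater: 1490 W × 1.49 h × 7 d = 15,541 Wh = 15.54 kWh
laptop: 70.4 W × 7.6 h × 7 d = 3,745 Wh = 3.745 kWh
desktop computer: 225 W × 6 h × 7 d = 9,450 Wh = 9.45 kWh
Total energy = 26.93 + 15.54 + 3.745 + 9.45 = 55.67 kWh
Cost = 55.67 kWh × $0.335 = $18.65

$18.65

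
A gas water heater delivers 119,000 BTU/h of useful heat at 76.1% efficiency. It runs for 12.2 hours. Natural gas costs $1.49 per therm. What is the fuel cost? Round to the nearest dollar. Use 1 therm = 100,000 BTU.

Heat delivered = 119,000 BTU/h × 12.2 h = 1,451,800 BTU
Gas input = 1,451,800 / 0.761 = 1,907,753 BTU
= 1,907,753 / 100,000 = 19.08 therm
Cost = 19.08 × $1.49/therm = $28.43 ≈ $28

$28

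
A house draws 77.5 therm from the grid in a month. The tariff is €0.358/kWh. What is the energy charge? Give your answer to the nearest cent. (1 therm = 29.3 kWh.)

€812.93

77.5 therm × (29.3 kWh/therm) = 2,271 kWh
Cost = 2,271 kWh × €0.358/kWh = €812.93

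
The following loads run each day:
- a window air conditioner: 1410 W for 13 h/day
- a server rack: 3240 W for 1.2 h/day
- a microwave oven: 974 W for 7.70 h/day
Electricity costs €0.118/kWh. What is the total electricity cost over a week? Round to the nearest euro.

€25

window air conditioner: 1410 W × 13 h × 7 d = 128,310 Wh = 128.3 kWh
server rack: 3240 W × 1.2 h × 7 d = 27,216 Wh = 27.22 kWh
microwave oven: 974 W × 7.70 h × 7 d = 52,499 Wh = 52.5 kWh
Total energy = 128.3 + 27.22 + 52.5 = 208 kWh
Cost = 208 kWh × €0.118 = €24.55 ≈ €25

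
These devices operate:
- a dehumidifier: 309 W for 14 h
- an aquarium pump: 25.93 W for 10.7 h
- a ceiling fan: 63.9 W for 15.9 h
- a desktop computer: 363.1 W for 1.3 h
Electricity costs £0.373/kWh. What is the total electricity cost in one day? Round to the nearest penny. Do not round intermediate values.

£2.27

dehumidifier: 309 W × 14 h = 4,326 Wh = 4.326 kWh
aquarium pump: 25.93 W × 10.7 h = 277 Wh = 0.2775 kWh
ceiling fan: 63.9 W × 15.9 h = 1,016 Wh = 1.016 kWh
desktop computer: 363.1 W × 1.3 h = 472 Wh = 0.472 kWh
Total energy = 4.326 + 0.2775 + 1.016 + 0.472 = 6.091 kWh
Cost = 6.091 kWh × £0.373 = £2.27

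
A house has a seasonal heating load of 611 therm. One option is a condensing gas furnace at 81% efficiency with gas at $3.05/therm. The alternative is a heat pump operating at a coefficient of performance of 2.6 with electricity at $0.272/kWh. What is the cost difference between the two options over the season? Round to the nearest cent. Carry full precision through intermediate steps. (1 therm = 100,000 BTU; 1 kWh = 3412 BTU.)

Heat load = 611 therm × 100,000 = 61,100,000 BTU
Gas: input = 61,100,000 / 0.810 = 75,432,099 BTU = 754.3 therm → 754.3 × $3.05 = $2,300.68
Heat pump: 61,100,000 BTU / 3412 = 17,910 kWh heat; / 2.6 = 6,887 kWh in → × $0.272 = $1,873.39
Difference = |$2,300.68 − $1,873.39| = $427.29

$427.29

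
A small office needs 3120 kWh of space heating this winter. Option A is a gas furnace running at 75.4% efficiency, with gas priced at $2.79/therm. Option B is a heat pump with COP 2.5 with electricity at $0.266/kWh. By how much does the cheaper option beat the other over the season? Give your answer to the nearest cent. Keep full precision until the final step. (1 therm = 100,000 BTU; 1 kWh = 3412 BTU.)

$61.94

Heat load = 3120 kWh × 3412 = 10,645,440 BTU
Gas: input = 10,645,440 / 0.754 = 14,118,621 BTU = 141.2 therm → 141.2 × $2.79 = $393.91
Heat pump: 10,645,440 BTU / 3412 = 3,120 kWh heat; / 2.5 = 1,248 kWh in → × $0.266 = $331.97
Difference = |$393.91 − $331.97| = $61.94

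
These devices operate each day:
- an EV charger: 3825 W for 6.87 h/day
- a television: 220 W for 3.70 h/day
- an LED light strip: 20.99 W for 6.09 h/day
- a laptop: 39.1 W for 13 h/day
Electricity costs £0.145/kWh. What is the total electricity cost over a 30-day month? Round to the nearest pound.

£121

EV charger: 3825 W × 6.87 h × 30 d = 788,332 Wh = 788.3 kWh
television: 220 W × 3.70 h × 30 d = 24,420 Wh = 24.42 kWh
LED light strip: 20.99 W × 6.09 h × 30 d = 3,835 Wh = 3.835 kWh
laptop: 39.1 W × 13 h × 30 d = 15,249 Wh = 15.25 kWh
Total energy = 788.3 + 24.42 + 3.835 + 15.25 = 831.8 kWh
Cost = 831.8 kWh × £0.145 = £120.62 ≈ £121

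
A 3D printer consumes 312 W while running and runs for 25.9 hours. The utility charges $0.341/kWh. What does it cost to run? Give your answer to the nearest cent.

$2.76

Energy = 312 W × 25.9 h = 8,081 Wh = 8.081 kWh
Cost = 8.081 kWh × $0.341/kWh = $2.76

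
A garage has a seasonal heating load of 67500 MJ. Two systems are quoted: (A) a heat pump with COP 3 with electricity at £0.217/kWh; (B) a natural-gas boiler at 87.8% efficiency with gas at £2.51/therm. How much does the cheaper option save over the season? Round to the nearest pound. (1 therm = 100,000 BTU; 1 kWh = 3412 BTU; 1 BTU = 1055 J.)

£473

Heat load = 67500 MJ = 67,500,000,000 J / 1055 = 63,981,043 BTU
Gas: input = 63,981,043 / 0.878 = 72,871,347 BTU = 728.7 therm → 728.7 × £2.51 = £1,829.07
Heat pump: 63,981,043 BTU / 3412 = 18,750 kWh heat; / 3 = 6,251 kWh in → × £0.217 = £1,356.38
Difference = |£1,829.07 − £1,356.38| = £472.69 ≈ £473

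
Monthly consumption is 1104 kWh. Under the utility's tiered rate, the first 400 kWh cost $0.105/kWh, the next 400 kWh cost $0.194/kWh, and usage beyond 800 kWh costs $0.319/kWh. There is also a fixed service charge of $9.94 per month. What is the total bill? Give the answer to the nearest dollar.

First 400 kWh × $0.105 = $42.00
Next 400 kWh × $0.194 = $77.60
Remaining 304 kWh × $0.319 = $96.98
Energy charge = $216.58; + service $9.94 = $226.52 ≈ $227

$227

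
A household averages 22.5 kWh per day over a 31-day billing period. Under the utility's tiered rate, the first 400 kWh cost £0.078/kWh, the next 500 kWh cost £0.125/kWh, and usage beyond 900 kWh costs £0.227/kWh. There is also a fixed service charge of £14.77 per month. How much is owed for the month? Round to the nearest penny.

Usage = 22.5 kWh/day × 31 days = 697.5 kWh
First 400 kWh × £0.078 = £31.20
Next 297.5 kWh × £0.125 = £37.19
Remaining tier: 0 kWh (not reached)
Energy charge = £68.39; + service £14.77 = £83.16

£83.16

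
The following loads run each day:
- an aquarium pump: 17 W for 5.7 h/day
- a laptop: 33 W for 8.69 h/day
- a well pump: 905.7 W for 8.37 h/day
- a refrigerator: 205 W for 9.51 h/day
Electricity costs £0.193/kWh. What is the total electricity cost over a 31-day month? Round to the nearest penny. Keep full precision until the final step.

£59.32

aquarium pump: 17 W × 5.7 h × 31 d = 3,004 Wh = 3.004 kWh
laptop: 33 W × 8.69 h × 31 d = 8,890 Wh = 8.89 kWh
well pump: 905.7 W × 8.37 h × 31 d = 235,002 Wh = 235 kWh
refrigerator: 205 W × 9.51 h × 31 d = 60,436 Wh = 60.44 kWh
Total energy = 3.004 + 8.89 + 235 + 60.44 = 307.3 kWh
Cost = 307.3 kWh × £0.193 = £59.32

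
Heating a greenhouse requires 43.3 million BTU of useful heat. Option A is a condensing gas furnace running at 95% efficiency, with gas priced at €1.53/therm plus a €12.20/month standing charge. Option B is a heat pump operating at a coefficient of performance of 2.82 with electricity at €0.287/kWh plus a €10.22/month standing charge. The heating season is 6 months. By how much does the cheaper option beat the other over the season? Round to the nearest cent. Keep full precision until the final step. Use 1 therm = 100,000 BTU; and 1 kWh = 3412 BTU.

Heat load = 43.3 × 10⁶ BTU = 43,300,000 BTU
Gas: input = 43,300,000 / 0.95 = 45,578,947 BTU = 455.8 therm → 455.8 × €1.53 = €697.36; + 6 × €12.20 standing = €770.56
Heat pump: 43,300,000 BTU / 3412 = 12,690 kWh heat; / 2.82 = 4,500 kWh in → × €0.287 = €1,291.55; + 6 × €10.22 standing = €1,352.87
Difference = |€770.56 − €1,352.87| = €582.31

€582.31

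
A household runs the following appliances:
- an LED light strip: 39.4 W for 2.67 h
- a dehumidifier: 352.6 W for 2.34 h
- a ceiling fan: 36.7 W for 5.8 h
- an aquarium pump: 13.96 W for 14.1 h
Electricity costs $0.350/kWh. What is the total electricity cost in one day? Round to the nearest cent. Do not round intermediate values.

LED light strip: 39.4 W × 2.67 h = 105 Wh = 0.1052 kWh
dehumidifier: 352.6 W × 2.34 h = 825 Wh = 0.8251 kWh
ceiling fan: 36.7 W × 5.8 h = 213 Wh = 0.2129 kWh
aquarium pump: 13.96 W × 14.1 h = 197 Wh = 0.1968 kWh
Total energy = 0.1052 + 0.8251 + 0.2129 + 0.1968 = 1.34 kWh
Cost = 1.34 kWh × $0.350 = $0.47

$0.47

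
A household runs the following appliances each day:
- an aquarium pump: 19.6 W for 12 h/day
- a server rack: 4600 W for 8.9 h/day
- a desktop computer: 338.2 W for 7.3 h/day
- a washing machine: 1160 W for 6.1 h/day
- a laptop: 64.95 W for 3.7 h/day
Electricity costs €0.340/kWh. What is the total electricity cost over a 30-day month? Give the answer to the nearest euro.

€520

aquarium pump: 19.6 W × 12 h × 30 d = 7,056 Wh = 7.056 kWh
server rack: 4600 W × 8.9 h × 30 d = 1,228,200 Wh = 1,228 kWh
desktop computer: 338.2 W × 7.3 h × 30 d = 74,066 Wh = 74.07 kWh
washing machine: 1160 W × 6.1 h × 30 d = 212,280 Wh = 212.3 kWh
laptop: 64.95 W × 3.7 h × 30 d = 7,209 Wh = 7.209 kWh
Total energy = 7.056 + 1,228 + 74.07 + 212.3 + 7.209 = 1,529 kWh
Cost = 1,529 kWh × €0.340 = €519.80 ≈ €520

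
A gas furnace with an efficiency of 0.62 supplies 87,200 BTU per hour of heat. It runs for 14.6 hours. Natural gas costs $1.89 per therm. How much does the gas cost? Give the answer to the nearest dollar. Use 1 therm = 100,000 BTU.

$39

Heat delivered = 87,200 BTU/h × 14.6 h = 1,273,120 BTU
Gas input = 1,273,120 / 0.62 = 2,053,419 BTU
= 2,053,419 / 100,000 = 20.53 therm
Cost = 20.53 × $1.89/therm = $38.81 ≈ $39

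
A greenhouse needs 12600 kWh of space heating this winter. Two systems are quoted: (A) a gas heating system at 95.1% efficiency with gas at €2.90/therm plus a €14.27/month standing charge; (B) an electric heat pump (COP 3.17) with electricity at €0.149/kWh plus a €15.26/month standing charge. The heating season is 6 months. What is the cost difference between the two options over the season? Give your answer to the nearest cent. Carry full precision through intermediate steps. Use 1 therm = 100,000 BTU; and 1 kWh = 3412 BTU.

€712.80

Heat load = 12600 kWh × 3412 = 42,991,200 BTU
Gas: input = 42,991,200 / 0.951 = 45,206,309 BTU = 452.1 therm → 452.1 × €2.90 = €1,310.98; + 6 × €14.27 standing = €1,396.60
Heat pump: 42,991,200 BTU / 3412 = 12,600 kWh heat; / 3.17 = 3,975 kWh in → × €0.149 = €592.24; + 6 × €15.26 standing = €683.80
Difference = |€1,396.60 − €683.80| = €712.80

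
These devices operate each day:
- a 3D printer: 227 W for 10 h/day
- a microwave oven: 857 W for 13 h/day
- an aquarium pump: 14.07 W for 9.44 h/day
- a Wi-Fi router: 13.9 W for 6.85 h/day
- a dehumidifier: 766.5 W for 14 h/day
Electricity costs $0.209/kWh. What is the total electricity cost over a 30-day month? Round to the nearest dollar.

$153

3D printer: 227 W × 10 h × 30 d = 68,100 Wh = 68.1 kWh
microwave oven: 857 W × 13 h × 30 d = 334,230 Wh = 334.2 kWh
aquarium pump: 14.07 W × 9.44 h × 30 d = 3,985 Wh = 3.985 kWh
Wi-Fi router: 13.9 W × 6.85 h × 30 d = 2,856 Wh = 2.856 kWh
dehumidifier: 766.5 W × 14 h × 30 d = 321,930 Wh = 321.9 kWh
Total energy = 68.1 + 334.2 + 3.985 + 2.856 + 321.9 = 731.1 kWh
Cost = 731.1 kWh × $0.209 = $152.80 ≈ $153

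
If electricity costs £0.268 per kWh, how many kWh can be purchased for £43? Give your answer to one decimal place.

£43 / £0.268 per kWh = 160.4 kWh

160.4 kWh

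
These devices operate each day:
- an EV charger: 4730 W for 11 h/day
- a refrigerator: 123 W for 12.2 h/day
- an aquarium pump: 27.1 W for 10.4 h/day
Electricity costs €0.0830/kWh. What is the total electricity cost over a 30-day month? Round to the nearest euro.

EV charger: 4730 W × 11 h × 30 d = 1,560,900 Wh = 1,561 kWh
refrigerator: 123 W × 12.2 h × 30 d = 45,018 Wh = 45.02 kWh
aquarium pump: 27.1 W × 10.4 h × 30 d = 8,455 Wh = 8.455 kWh
Total energy = 1,561 + 45.02 + 8.455 = 1,614 kWh
Cost = 1,614 kWh × €0.0830 = €133.99 ≈ €134

€134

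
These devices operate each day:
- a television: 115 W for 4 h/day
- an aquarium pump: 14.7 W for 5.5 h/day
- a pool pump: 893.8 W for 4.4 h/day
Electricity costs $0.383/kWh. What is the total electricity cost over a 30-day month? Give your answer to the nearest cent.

television: 115 W × 4 h × 30 d = 13,800 Wh = 13.8 kWh
aquarium pump: 14.7 W × 5.5 h × 30 d = 2,426 Wh = 2.425 kWh
pool pump: 893.8 W × 4.4 h × 30 d = 117,982 Wh = 118 kWh
Total energy = 13.8 + 2.425 + 118 = 134.2 kWh
Cost = 134.2 kWh × $0.383 = $51.40

$51.40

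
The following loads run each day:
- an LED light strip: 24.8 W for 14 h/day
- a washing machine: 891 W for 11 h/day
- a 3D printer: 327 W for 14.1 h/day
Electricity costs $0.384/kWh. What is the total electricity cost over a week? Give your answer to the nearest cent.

LED light strip: 24.8 W × 14 h × 7 d = 2,430 Wh = 2.43 kWh
washing machine: 891 W × 11 h × 7 d = 68,607 Wh = 68.61 kWh
3D printer: 327 W × 14.1 h × 7 d = 32,275 Wh = 32.27 kWh
Total energy = 2.43 + 68.61 + 32.27 = 103.3 kWh
Cost = 103.3 kWh × $0.384 = $39.67

$39.67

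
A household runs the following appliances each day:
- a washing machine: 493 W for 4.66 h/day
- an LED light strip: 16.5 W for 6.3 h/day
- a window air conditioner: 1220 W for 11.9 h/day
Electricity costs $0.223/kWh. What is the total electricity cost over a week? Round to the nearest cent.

$26.41

washing machine: 493 W × 4.66 h × 7 d = 16,082 Wh = 16.08 kWh
LED light strip: 16.5 W × 6.3 h × 7 d = 728 Wh = 0.7277 kWh
window air conditioner: 1220 W × 11.9 h × 7 d = 101,626 Wh = 101.6 kWh
Total energy = 16.08 + 0.7277 + 101.6 = 118.4 kWh
Cost = 118.4 kWh × $0.223 = $26.41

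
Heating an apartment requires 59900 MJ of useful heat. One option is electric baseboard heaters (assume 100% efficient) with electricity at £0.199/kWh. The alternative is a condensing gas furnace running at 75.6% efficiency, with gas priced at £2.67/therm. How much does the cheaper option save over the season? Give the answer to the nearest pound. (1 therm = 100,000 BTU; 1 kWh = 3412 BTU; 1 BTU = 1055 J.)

Heat load = 59900 MJ = 59,900,000,000 J / 1055 = 56,777,251 BTU
Gas: input = 56,777,251 / 0.756 = 75,102,184 BTU = 751 therm → 751 × £2.67 = £2,005.23
Electric: 56,777,251 BTU / 3412 = 16,640 kWh → × £0.199 = £3,311.45
Difference = |£2,005.23 − £3,311.45| = £1,306.22 ≈ £1306

£1306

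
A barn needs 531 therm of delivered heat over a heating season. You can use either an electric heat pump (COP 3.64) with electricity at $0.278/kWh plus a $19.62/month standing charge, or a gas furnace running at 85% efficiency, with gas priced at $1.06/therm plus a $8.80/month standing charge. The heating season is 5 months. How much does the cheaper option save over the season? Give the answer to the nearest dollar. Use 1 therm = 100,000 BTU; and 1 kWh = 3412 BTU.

$580

Heat load = 531 therm × 100,000 = 53,100,000 BTU
Gas: input = 53,100,000 / 0.850 = 62,470,588 BTU = 624.7 therm → 624.7 × $1.06 = $662.19; + 5 × $8.80 standing = $706.19
Heat pump: 53,100,000 BTU / 3412 = 15,560 kWh heat; / 3.64 = 4,275 kWh in → × $0.278 = $1,188.58; + 5 × $19.62 standing = $1,286.68
Difference = |$706.19 − $1,286.68| = $580.49 ≈ $580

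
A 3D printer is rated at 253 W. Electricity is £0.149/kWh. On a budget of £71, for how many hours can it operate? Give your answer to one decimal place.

Energy budget = £71 / £0.149 per kWh = 476.5 kWh = 476,510 Wh
Runtime = 476,510 Wh / 253 W = 1,883 h

1883.4 h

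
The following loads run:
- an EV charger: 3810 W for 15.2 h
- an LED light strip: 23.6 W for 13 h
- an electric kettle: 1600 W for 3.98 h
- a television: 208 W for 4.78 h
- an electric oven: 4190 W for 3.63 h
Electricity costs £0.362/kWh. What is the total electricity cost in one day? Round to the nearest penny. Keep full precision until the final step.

£29.25

EV charger: 3810 W × 15.2 h = 57,912 Wh = 57.91 kWh
LED light strip: 23.6 W × 13 h = 307 Wh = 0.3068 kWh
electric kettle: 1600 W × 3.98 h = 6,368 Wh = 6.368 kWh
television: 208 W × 4.78 h = 994 Wh = 0.9942 kWh
electric oven: 4190 W × 3.63 h = 15,210 Wh = 15.21 kWh
Total energy = 57.91 + 0.3068 + 6.368 + 0.9942 + 15.21 = 80.79 kWh
Cost = 80.79 kWh × £0.362 = £29.25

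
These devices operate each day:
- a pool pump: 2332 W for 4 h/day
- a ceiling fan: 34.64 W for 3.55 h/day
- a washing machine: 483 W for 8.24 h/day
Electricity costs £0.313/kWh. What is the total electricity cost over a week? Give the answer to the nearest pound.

pool pump: 2332 W × 4 h × 7 d = 65,296 Wh = 65.3 kWh
ceiling fan: 34.64 W × 3.55 h × 7 d = 861 Wh = 0.8608 kWh
washing machine: 483 W × 8.24 h × 7 d = 27,859 Wh = 27.86 kWh
Total energy = 65.3 + 0.8608 + 27.86 = 94.02 kWh
Cost = 94.02 kWh × £0.313 = £29.43 ≈ £29

£29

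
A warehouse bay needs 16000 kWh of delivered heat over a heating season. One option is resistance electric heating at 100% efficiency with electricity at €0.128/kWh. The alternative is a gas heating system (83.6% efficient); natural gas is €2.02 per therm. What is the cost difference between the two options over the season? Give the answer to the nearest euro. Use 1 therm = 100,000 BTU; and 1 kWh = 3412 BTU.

€729

Heat load = 16000 kWh × 3412 = 54,592,000 BTU
Gas: input = 54,592,000 / 0.836 = 65,301,435 BTU = 653 therm → 653 × €2.02 = €1,319.09
Electric: 54,592,000 BTU / 3412 = 16,000 kWh → × €0.128 = €2,048.00
Difference = |€1,319.09 − €2,048.00| = €728.91 ≈ €729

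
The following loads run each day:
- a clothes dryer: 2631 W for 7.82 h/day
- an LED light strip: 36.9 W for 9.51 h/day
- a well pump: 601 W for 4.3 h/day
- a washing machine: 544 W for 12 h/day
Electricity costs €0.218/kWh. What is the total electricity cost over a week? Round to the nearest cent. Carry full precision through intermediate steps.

€45.84

clothes dryer: 2631 W × 7.82 h × 7 d = 144,021 Wh = 144 kWh
LED light strip: 36.9 W × 9.51 h × 7 d = 2,456 Wh = 2.456 kWh
well pump: 601 W × 4.3 h × 7 d = 18,090 Wh = 18.09 kWh
washing machine: 544 W × 12 h × 7 d = 45,696 Wh = 45.7 kWh
Total energy = 144 + 2.456 + 18.09 + 45.7 = 210.3 kWh
Cost = 210.3 kWh × €0.218 = €45.84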